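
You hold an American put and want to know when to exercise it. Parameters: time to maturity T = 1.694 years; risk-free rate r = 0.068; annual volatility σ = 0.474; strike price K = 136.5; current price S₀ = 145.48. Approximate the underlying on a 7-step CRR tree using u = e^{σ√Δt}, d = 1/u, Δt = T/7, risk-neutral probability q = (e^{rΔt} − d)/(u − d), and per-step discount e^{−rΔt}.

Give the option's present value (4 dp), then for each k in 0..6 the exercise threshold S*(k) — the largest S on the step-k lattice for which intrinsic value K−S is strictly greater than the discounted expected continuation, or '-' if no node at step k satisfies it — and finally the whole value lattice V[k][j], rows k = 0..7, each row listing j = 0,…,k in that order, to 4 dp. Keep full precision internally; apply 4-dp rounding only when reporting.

price = 24.2582
boundary = - - - 72.2771 57.2444 72.2771 91.2574
tree:
24.2582
34.6562 13.7111
48.0181 21.2240 5.9579
64.2229 31.9362 10.2275 1.4880
79.2556 46.3591 17.2470 2.8935 0.0000
91.1617 64.2229 28.4022 5.6268 0.0000 0.0000
100.5914 79.2556 45.2426 10.9420 0.0000 0.0000 0.0000
108.0599 91.1617 64.2229 21.2779 0.0000 0.0000 0.0000 0.0000

Δt=0.24200, u=1.26261, d=0.79201, q=0.47723, disc=e^(-rΔt)=0.98368
k=7 terminal: V=max(K-S,0) → 108.0599 91.1617 64.2229 21.2779 0.0000 0.0000 0.0000 0.0000
k=6: j=0 S=35.9086 intr=100.5914 cont=98.3636 V=100.5914[EX]; j=1 S=57.2444 intr=79.2556 cont=77.0277 V=79.2556[EX]; j=2 S=91.2574 intr=45.2426 cont=43.0147 V=45.2426[EX]; j=3 S=145.4800 intr=0.0000 cont=10.9420 V=10.9420[hold]; j=4 S=231.9201 intr=0.0000 cont=0.0000 V=0.0000[hold]; j=5 S=369.7205 intr=0.0000 cont=0.0000 V=0.0000[hold]; j=6 S=589.3980 intr=0.0000 cont=0.0000 V=0.0000[hold]  S*(6)=91.2574
k=5: j=0 S=45.3383 intr=91.1617 cont=88.9338 V=91.1617[EX]; j=1 S=72.2771 intr=64.2229 cont=61.9951 V=64.2229[EX]; j=2 S=115.2221 intr=21.2779 cont=28.4022 V=28.4022[hold]; j=3 S=183.6838 intr=0.0000 cont=5.6268 V=5.6268[hold]; j=4 S=292.8235 intr=0.0000 cont=0.0000 V=0.0000[hold]; j=5 S=466.8110 intr=0.0000 cont=0.0000 V=0.0000[hold]  S*(5)=72.2771
k=4: j=0 S=57.2444 intr=79.2556 cont=77.0277 V=79.2556[EX]; j=1 S=91.2574 intr=45.2426 cont=46.3591 V=46.3591[hold]; j=2 S=145.4800 intr=0.0000 cont=17.2470 V=17.2470[hold]; j=3 S=231.9201 intr=0.0000 cont=2.8935 V=2.8935[hold]; j=4 S=369.7205 intr=0.0000 cont=0.0000 V=0.0000[hold]  S*(4)=57.2444
k=3: j=0 S=72.2771 intr=64.2229 cont=62.5192 V=64.2229[EX]; j=1 S=115.2221 intr=21.2779 cont=31.9362 V=31.9362[hold]; j=2 S=183.6838 intr=0.0000 cont=10.2275 V=10.2275[hold]; j=3 S=292.8235 intr=0.0000 cont=1.4880 V=1.4880[hold]  S*(3)=72.2771
k=2: j=0 S=91.2574 intr=45.2426 cont=48.0181 V=48.0181[hold]; j=1 S=145.4800 intr=0.0000 cont=21.2240 V=21.2240[hold]; j=2 S=231.9201 intr=0.0000 cont=5.9579 V=5.9579[hold]  S*(2)=-
k=1: j=0 S=115.2221 intr=21.2779 cont=34.6562 V=34.6562[hold]; j=1 S=183.6838 intr=0.0000 cont=13.7111 V=13.7111[hold]  S*(1)=-
k=0: j=0 S=145.4800 intr=0.0000 cont=24.2582 V=24.2582[hold]  S*(0)=-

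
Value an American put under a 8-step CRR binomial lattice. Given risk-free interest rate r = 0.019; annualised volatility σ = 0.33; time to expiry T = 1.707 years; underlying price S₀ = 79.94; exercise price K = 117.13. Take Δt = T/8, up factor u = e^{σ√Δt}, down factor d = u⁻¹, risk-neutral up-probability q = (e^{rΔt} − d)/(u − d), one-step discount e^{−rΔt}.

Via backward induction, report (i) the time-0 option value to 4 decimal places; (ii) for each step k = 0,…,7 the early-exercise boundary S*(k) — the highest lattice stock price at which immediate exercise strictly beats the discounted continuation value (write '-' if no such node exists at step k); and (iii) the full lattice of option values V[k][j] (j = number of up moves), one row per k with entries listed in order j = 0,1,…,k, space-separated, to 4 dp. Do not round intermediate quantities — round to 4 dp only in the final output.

Δt=0.21338, u=1.16467, d=0.85861, q=0.47524, disc=e^(-rΔt)=0.99595
k=8 terminal: V=max(K-S,0) → 93.5171 85.1003 73.6833 58.1967 37.1900 8.6954 0.0000 0.0000 0.0000
k=7: j=0 S=27.5012 intr=89.6288 cont=89.1549 V=89.6288[EX]; j=1 S=37.3040 intr=79.8260 cont=79.3521 V=79.8260[EX]; j=2 S=50.6009 intr=66.5291 cont=66.0552 V=66.5291[EX]; j=3 S=68.6376 intr=48.4924 cont=48.0185 V=48.4924[EX]; j=4 S=93.1035 intr=24.0265 cont=23.5526 V=24.0265[EX]; j=5 S=126.2902 intr=0.0000 cont=4.5446 V=4.5446[hold]; j=6 S=171.3063 intr=0.0000 cont=0.0000 V=0.0000[hold]; j=7 S=232.3684 intr=0.0000 cont=0.0000 V=0.0000[hold]  S*(7)=93.1035
k=6: j=0 S=32.0297 intr=85.1003 cont=84.6264 V=85.1003[EX]; j=1 S=43.4467 intr=73.6833 cont=73.2094 V=73.6833[EX]; j=2 S=58.9333 intr=58.1967 cont=57.7228 V=58.1967[EX]; j=3 S=79.9400 intr=37.1900 cont=36.7161 V=37.1900[EX]; j=4 S=108.4346 intr=8.6954 cont=14.7082 V=14.7082[hold]; j=5 S=147.0860 intr=0.0000 cont=2.3752 V=2.3752[hold]; j=6 S=199.5148 intr=0.0000 cont=0.0000 V=0.0000[hold]  S*(6)=79.9400
k=5: j=0 S=37.3040 intr=79.8260 cont=79.3521 V=79.8260[EX]; j=1 S=50.6009 intr=66.5291 cont=66.0552 V=66.5291[EX]; j=2 S=68.6376 intr=48.4924 cont=48.0185 V=48.4924[EX]; j=3 S=93.1035 intr=24.0265 cont=26.3985 V=26.3985[hold]; j=4 S=126.2902 intr=0.0000 cont=8.8113 V=8.8113[hold]; j=5 S=171.3063 intr=0.0000 cont=1.2414 V=1.2414[hold]  S*(5)=68.6376
k=4: j=0 S=43.4467 intr=73.6833 cont=73.2094 V=73.6833[EX]; j=1 S=58.9333 intr=58.1967 cont=57.7228 V=58.1967[EX]; j=2 S=79.9400 intr=37.1900 cont=37.8388 V=37.8388[hold]; j=3 S=108.4346 intr=8.6954 cont=17.9674 V=17.9674[hold]; j=4 S=147.0860 intr=0.0000 cont=5.1927 V=5.1927[hold]  S*(4)=58.9333
k=3: j=0 S=50.6009 intr=66.5291 cont=66.0552 V=66.5291[EX]; j=1 S=68.6376 intr=48.4924 cont=48.3256 V=48.4924[EX]; j=2 S=93.1035 intr=24.0265 cont=28.2803 V=28.2803[hold]; j=3 S=126.2902 intr=0.0000 cont=11.8482 V=11.8482[hold]  S*(3)=68.6376
k=2: j=0 S=58.9333 intr=58.1967 cont=57.7228 V=58.1967[EX]; j=1 S=79.9400 intr=37.1900 cont=38.7295 V=38.7295[hold]; j=2 S=108.4346 intr=8.6954 cont=20.3883 V=20.3883[hold]  S*(2)=58.9333
k=1: j=0 S=68.6376 intr=48.4924 cont=48.7471 V=48.7471[hold]; j=1 S=93.1035 intr=24.0265 cont=29.8916 V=29.8916[hold]  S*(1)=-
k=0: j=0 S=79.9400 intr=37.1900 cont=39.6253 V=39.6253[hold]  S*(0)=-

price = 39.6253
boundary = - - 58.9333 68.6376 58.9333 68.6376 79.9400 93.1035
tree:
39.6253
48.7471 29.8916
58.1967 38.7295 20.3883
66.5291 48.4924 28.2803 11.8482
73.6833 58.1967 37.8388 17.9674 5.1927
79.8260 66.5291 48.4924 26.3985 8.8113 1.2414
85.1003 73.6833 58.1967 37.1900 14.7082 2.3752 0.0000
89.6288 79.8260 66.5291 48.4924 24.0265 4.5446 0.0000 0.0000
93.5171 85.1003 73.6833 58.1967 37.1900 8.6954 0.0000 0.0000 0.0000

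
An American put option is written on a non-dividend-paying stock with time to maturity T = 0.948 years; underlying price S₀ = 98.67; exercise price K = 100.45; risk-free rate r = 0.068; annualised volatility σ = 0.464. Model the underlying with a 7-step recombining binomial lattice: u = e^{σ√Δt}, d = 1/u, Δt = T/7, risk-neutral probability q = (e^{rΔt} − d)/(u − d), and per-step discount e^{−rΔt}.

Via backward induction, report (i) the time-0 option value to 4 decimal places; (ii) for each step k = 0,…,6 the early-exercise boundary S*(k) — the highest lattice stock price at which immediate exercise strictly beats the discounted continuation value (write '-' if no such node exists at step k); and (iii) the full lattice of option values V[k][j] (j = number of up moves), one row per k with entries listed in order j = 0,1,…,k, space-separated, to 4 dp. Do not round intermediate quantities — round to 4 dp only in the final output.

Δt=0.13543  u=1.18620  d=0.84303  q=0.48437  discount=0.99083
step 7 (expiry): payoffs max(K−S,0) = 70.5907 58.4358 41.3331 17.2684 0.0000 0.0000 0.0000 0.0000
step 6: (k=6,j=0): S=35.4191, (K−S)⁺=65.0309, hold=64.1101 ⇒ V=65.0309 exercise | (k=6,j=1): S=49.8372, (K−S)⁺=50.6128, hold=49.6920 ⇒ V=50.6128 exercise | (k=6,j=2): S=70.1244, (K−S)⁺=30.3256, hold=29.4048 ⇒ V=30.3256 exercise | (k=6,j=3): S=98.6700, (K−S)⁺=1.7800, hold=8.8224 ⇒ V=8.8224 continue | (k=6,j=4): S=138.8356, (K−S)⁺=0.0000, hold=0.0000 ⇒ V=0.0000 continue | (k=6,j=5): S=195.3515, (K−S)⁺=0.0000, hold=0.0000 ⇒ V=0.0000 continue | (k=6,j=6): S=274.8733, (K−S)⁺=0.0000, hold=0.0000 ⇒ V=0.0000 continue  boundary S*=70.1244
step 5: (k=5,j=0): S=42.0142, (K−S)⁺=58.4358, hold=57.5150 ⇒ V=58.4358 exercise | (k=5,j=1): S=59.1169, (K−S)⁺=41.3331, hold=40.4123 ⇒ V=41.3331 exercise | (k=5,j=2): S=83.1816, (K−S)⁺=17.2684, hold=19.7275 ⇒ V=19.7275 continue | (k=5,j=3): S=117.0423, (K−S)⁺=0.0000, hold=4.5074 ⇒ V=4.5074 continue | (k=5,j=4): S=164.6868, (K−S)⁺=0.0000, hold=0.0000 ⇒ V=0.0000 continue | (k=5,j=5): S=231.7259, (K−S)⁺=0.0000, hold=0.0000 ⇒ V=0.0000 continue  boundary S*=59.1169
step 4: (k=4,j=0): S=49.8372, (K−S)⁺=50.6128, hold=49.6920 ⇒ V=50.6128 exercise | (k=4,j=1): S=70.1244, (K−S)⁺=30.3256, hold=30.5850 ⇒ V=30.5850 continue | (k=4,j=2): S=98.6700, (K−S)⁺=1.7800, hold=12.2420 ⇒ V=12.2420 continue | (k=4,j=3): S=138.8356, (K−S)⁺=0.0000, hold=2.3028 ⇒ V=2.3028 continue | (k=4,j=4): S=195.3515, (K−S)⁺=0.0000, hold=0.0000 ⇒ V=0.0000 continue  boundary S*=49.8372
step 3: (k=3,j=0): S=59.1169, (K−S)⁺=41.3331, hold=40.5368 ⇒ V=41.3331 exercise | (k=3,j=1): S=83.1816, (K−S)⁺=17.2684, hold=21.5012 ⇒ V=21.5012 continue | (k=3,j=2): S=117.0423, (K−S)⁺=0.0000, hold=7.3596 ⇒ V=7.3596 continue | (k=3,j=3): S=164.6868, (K−S)⁺=0.0000, hold=1.1765 ⇒ V=1.1765 continue  boundary S*=59.1169
step 2: (k=2,j=0): S=70.1244, (K−S)⁺=30.3256, hold=31.4362 ⇒ V=31.4362 continue | (k=2,j=1): S=98.6700, (K−S)⁺=1.7800, hold=14.5171 ⇒ V=14.5171 continue | (k=2,j=2): S=138.8356, (K−S)⁺=0.0000, hold=4.3247 ⇒ V=4.3247 continue  boundary S*=-
step 1: (k=1,j=0): S=83.1816, (K−S)⁺=17.2684, hold=23.0280 ⇒ V=23.0280 continue | (k=1,j=1): S=117.0423, (K−S)⁺=0.0000, hold=9.4923 ⇒ V=9.4923 continue  boundary S*=-
step 0: (k=0,j=0): S=98.6700, (K−S)⁺=1.7800, hold=16.3207 ⇒ V=16.3207 continue  boundary S*=-

price = 16.3207
boundary = - - - 59.1169 49.8372 59.1169 70.1244
tree:
16.3207
23.0280 9.4923
31.4362 14.5171 4.3247
41.3331 21.5012 7.3596 1.1765
50.6128 30.5850 12.2420 2.3028 0.0000
58.4358 41.3331 19.7275 4.5074 0.0000 0.0000
65.0309 50.6128 30.3256 8.8224 0.0000 0.0000 0.0000
70.5907 58.4358 41.3331 17.2684 0.0000 0.0000 0.0000 0.0000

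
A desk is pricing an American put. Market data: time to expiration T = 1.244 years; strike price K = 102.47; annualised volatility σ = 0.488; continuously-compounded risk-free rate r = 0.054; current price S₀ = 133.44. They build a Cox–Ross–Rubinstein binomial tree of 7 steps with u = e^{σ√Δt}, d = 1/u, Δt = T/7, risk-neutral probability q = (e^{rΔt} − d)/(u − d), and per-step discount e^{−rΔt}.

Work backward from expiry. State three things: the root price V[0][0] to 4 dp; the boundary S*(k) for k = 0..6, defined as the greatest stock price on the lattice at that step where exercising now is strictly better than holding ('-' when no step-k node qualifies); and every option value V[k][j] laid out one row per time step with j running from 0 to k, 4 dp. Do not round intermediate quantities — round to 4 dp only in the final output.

price = 10.1489
boundary = - - - - 58.6017 71.9870 58.6017
tree:
10.1489
15.3766 4.5088
22.6489 7.5563 1.1921
32.2147 12.4119 2.2796 0.0000
43.8683 19.8378 4.3592 0.0000 0.0000
54.7648 30.4830 8.3359 0.0000 0.0000 0.0000
63.6351 43.8683 15.9406 0.0000 0.0000 0.0000 0.0000
70.8561 54.7648 30.4830 0.0000 0.0000 0.0000 0.0000 0.0000

params: Δt=0.17771 u=1.22841 d=0.81406 q=0.47202 e^(-rΔt)=0.99045
t_7 payoffs: 70.8561 54.7648 30.4830 0.0000 0.0000 0.0000 0.0000 0.0000
t_6: node(6,0) S=38.8349 payoff=63.6351 vs cont=62.6564 → 63.6351 [stop]  node(6,1) S=58.6017 payoff=43.8683 vs cont=42.8897 → 43.8683 [stop]  node(6,2) S=88.4297 payoff=14.0403 vs cont=15.9406 → 15.9406 [wait]  node(6,3) S=133.4400 payoff=0.0000 vs cont=0.0000 → 0.0000 [wait]  node(6,4) S=201.3604 payoff=0.0000 vs cont=0.0000 → 0.0000 [wait]  node(6,5) S=303.8519 payoff=0.0000 vs cont=0.0000 → 0.0000 [wait]  node(6,6) S=458.5112 payoff=0.0000 vs cont=0.0000 → 0.0000 [wait]  ⇒ S*(6)=58.6017
t_5: node(5,0) S=47.7052 payoff=54.7648 vs cont=53.7861 → 54.7648 [stop]  node(5,1) S=71.9870 payoff=30.4830 vs cont=30.3928 → 30.4830 [stop]  node(5,2) S=108.6281 payoff=0.0000 vs cont=8.3359 → 8.3359 [wait]  node(5,3) S=163.9193 payoff=0.0000 vs cont=0.0000 → 0.0000 [wait]  node(5,4) S=247.3535 payoff=0.0000 vs cont=0.0000 → 0.0000 [wait]  node(5,5) S=373.2553 payoff=0.0000 vs cont=0.0000 → 0.0000 [wait]  ⇒ S*(5)=71.9870
t_4: node(4,0) S=58.6017 payoff=43.8683 vs cont=42.8897 → 43.8683 [stop]  node(4,1) S=88.4297 payoff=14.0403 vs cont=19.8378 → 19.8378 [wait]  node(4,2) S=133.4400 payoff=0.0000 vs cont=4.3592 → 4.3592 [wait]  node(4,3) S=201.3604 payoff=0.0000 vs cont=0.0000 → 0.0000 [wait]  node(4,4) S=303.8519 payoff=0.0000 vs cont=0.0000 → 0.0000 [wait]  ⇒ S*(4)=58.6017
t_3: node(3,0) S=71.9870 payoff=30.4830 vs cont=32.2147 → 32.2147 [wait]  node(3,1) S=108.6281 payoff=0.0000 vs cont=12.4119 → 12.4119 [wait]  node(3,2) S=163.9193 payoff=0.0000 vs cont=2.2796 → 2.2796 [wait]  node(3,3) S=247.3535 payoff=0.0000 vs cont=0.0000 → 0.0000 [wait]  ⇒ S*(3)=-
t_2: node(2,0) S=88.4297 payoff=14.0403 vs cont=22.6489 → 22.6489 [wait]  node(2,1) S=133.4400 payoff=0.0000 vs cont=7.5563 → 7.5563 [wait]  node(2,2) S=201.3604 payoff=0.0000 vs cont=1.1921 → 1.1921 [wait]  ⇒ S*(2)=-
t_1: node(1,0) S=108.6281 payoff=0.0000 vs cont=15.3766 → 15.3766 [wait]  node(1,1) S=163.9193 payoff=0.0000 vs cont=4.5088 → 4.5088 [wait]  ⇒ S*(1)=-
t_0: node(0,0) S=133.4400 payoff=0.0000 vs cont=10.1489 → 10.1489 [wait]  ⇒ S*(0)=-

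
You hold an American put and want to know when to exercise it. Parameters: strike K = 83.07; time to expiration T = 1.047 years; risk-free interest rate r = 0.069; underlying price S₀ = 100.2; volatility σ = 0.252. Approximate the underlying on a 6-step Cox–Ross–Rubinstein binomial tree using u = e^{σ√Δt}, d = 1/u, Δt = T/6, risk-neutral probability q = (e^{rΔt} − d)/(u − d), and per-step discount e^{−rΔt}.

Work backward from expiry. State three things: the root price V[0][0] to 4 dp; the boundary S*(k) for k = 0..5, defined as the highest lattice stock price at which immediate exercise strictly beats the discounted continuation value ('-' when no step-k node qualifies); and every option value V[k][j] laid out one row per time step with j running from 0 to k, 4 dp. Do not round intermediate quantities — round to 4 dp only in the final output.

price = 2.0042
boundary = - - - - 65.7654 73.0660
tree:
2.0042
3.5971 0.6437
6.3025 1.2908 0.0872
10.6899 2.5733 0.1882 0.0000
17.3046 5.0946 0.4063 0.0000 0.0000
23.8757 10.0040 0.8770 0.0000 0.0000 0.0000
29.7902 17.3046 1.8931 0.0000 0.0000 0.0000 0.0000

params: Δt=0.17450 u=1.11101 d=0.90008 q=0.53114 e^(-rΔt)=0.98803
t_6 payoffs: 29.7902 17.3046 1.8931 0.0000 0.0000 0.0000 0.0000
t_5: node(5,0) S=59.1943 payoff=23.8757 vs cont=22.8815 → 23.8757 [stop]  node(5,1) S=73.0660 payoff=10.0040 vs cont=9.0098 → 10.0040 [stop]  node(5,2) S=90.1883 payoff=0.0000 vs cont=0.8770 → 0.8770 [wait]  node(5,3) S=111.3231 payoff=0.0000 vs cont=0.0000 → 0.0000 [wait]  node(5,4) S=137.4106 payoff=0.0000 vs cont=0.0000 → 0.0000 [wait]  node(5,5) S=169.6115 payoff=0.0000 vs cont=0.0000 → 0.0000 [wait]  ⇒ S*(5)=73.0660
t_4: node(4,0) S=65.7654 payoff=17.3046 vs cont=16.3104 → 17.3046 [stop]  node(4,1) S=81.1769 payoff=1.8931 vs cont=5.0946 → 5.0946 [wait]  node(4,2) S=100.2000 payoff=0.0000 vs cont=0.4063 → 0.4063 [wait]  node(4,3) S=123.6809 payoff=0.0000 vs cont=0.0000 → 0.0000 [wait]  node(4,4) S=152.6644 payoff=0.0000 vs cont=0.0000 → 0.0000 [wait]  ⇒ S*(4)=65.7654
t_3: node(3,0) S=73.0660 payoff=10.0040 vs cont=10.6899 → 10.6899 [wait]  node(3,1) S=90.1883 payoff=0.0000 vs cont=2.5733 → 2.5733 [wait]  node(3,2) S=111.3231 payoff=0.0000 vs cont=0.1882 → 0.1882 [wait]  node(3,3) S=137.4106 payoff=0.0000 vs cont=0.0000 → 0.0000 [wait]  ⇒ S*(3)=-
t_2: node(2,0) S=81.1769 payoff=1.8931 vs cont=6.3025 → 6.3025 [wait]  node(2,1) S=100.2000 payoff=0.0000 vs cont=1.2908 → 1.2908 [wait]  node(2,2) S=123.6809 payoff=0.0000 vs cont=0.0872 → 0.0872 [wait]  ⇒ S*(2)=-
t_1: node(1,0) S=90.1883 payoff=0.0000 vs cont=3.5971 → 3.5971 [wait]  node(1,1) S=111.3231 payoff=0.0000 vs cont=0.6437 → 0.6437 [wait]  ⇒ S*(1)=-
t_0: node(0,0) S=100.2000 payoff=0.0000 vs cont=2.0042 → 2.0042 [wait]  ⇒ S*(0)=-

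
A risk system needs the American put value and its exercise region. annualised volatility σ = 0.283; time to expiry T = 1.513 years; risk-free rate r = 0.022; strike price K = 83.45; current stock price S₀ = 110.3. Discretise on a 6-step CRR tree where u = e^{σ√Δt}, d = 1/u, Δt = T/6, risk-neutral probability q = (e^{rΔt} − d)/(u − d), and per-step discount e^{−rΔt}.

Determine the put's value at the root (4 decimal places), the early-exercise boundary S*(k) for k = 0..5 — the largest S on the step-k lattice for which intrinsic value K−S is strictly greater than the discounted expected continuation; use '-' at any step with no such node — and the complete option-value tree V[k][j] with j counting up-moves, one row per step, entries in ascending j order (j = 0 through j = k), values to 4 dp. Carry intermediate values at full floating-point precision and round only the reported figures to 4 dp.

price = 3.0506
boundary = - - - - 62.4744 72.0146
tree:
3.0506
5.1468 0.8512
8.5011 1.6303 0.0304
13.6393 3.1218 0.0592 0.0000
20.9756 5.9759 0.1154 0.0000 0.0000
29.2520 11.4354 0.2250 0.0000 0.0000 0.0000
36.4319 20.9756 0.4384 0.0000 0.0000 0.0000 0.0000

Δt=0.25217, u=1.15271, d=0.86752, q=0.48404, disc=e^(-rΔt)=0.99447
k=6 terminal: V=max(K-S,0) → 36.4319 20.9756 0.4384 0.0000 0.0000 0.0000 0.0000
k=5: j=0 S=54.1980 intr=29.2520 cont=28.7903 V=29.2520[EX]; j=1 S=72.0146 intr=11.4354 cont=10.9738 V=11.4354[EX]; j=2 S=95.6879 intr=0.0000 cont=0.2250 V=0.2250[hold]; j=3 S=127.1434 intr=0.0000 cont=0.0000 V=0.0000[hold]; j=4 S=168.9393 intr=0.0000 cont=0.0000 V=0.0000[hold]; j=5 S=224.4747 intr=0.0000 cont=0.0000 V=0.0000[hold]  S*(5)=72.0146
k=4: j=0 S=62.4744 intr=20.9756 cont=20.5139 V=20.9756[EX]; j=1 S=83.0116 intr=0.4384 cont=5.9759 V=5.9759[hold]; j=2 S=110.3000 intr=0.0000 cont=0.1154 V=0.1154[hold]; j=3 S=146.5589 intr=0.0000 cont=0.0000 V=0.0000[hold]; j=4 S=194.7373 intr=0.0000 cont=0.0000 V=0.0000[hold]  S*(4)=62.4744
k=3: j=0 S=72.0146 intr=11.4354 cont=13.6393 V=13.6393[hold]; j=1 S=95.6879 intr=0.0000 cont=3.1218 V=3.1218[hold]; j=2 S=127.1434 intr=0.0000 cont=0.0592 V=0.0592[hold]; j=3 S=168.9393 intr=0.0000 cont=0.0000 V=0.0000[hold]  S*(3)=-
k=2: j=0 S=83.0116 intr=0.4384 cont=8.5011 V=8.5011[hold]; j=1 S=110.3000 intr=0.0000 cont=1.6303 V=1.6303[hold]; j=2 S=146.5589 intr=0.0000 cont=0.0304 V=0.0304[hold]  S*(2)=-
k=1: j=0 S=95.6879 intr=0.0000 cont=5.1468 V=5.1468[hold]; j=1 S=127.1434 intr=0.0000 cont=0.8512 V=0.8512[hold]  S*(1)=-
k=0: j=0 S=110.3000 intr=0.0000 cont=3.0506 V=3.0506[hold]  S*(0)=-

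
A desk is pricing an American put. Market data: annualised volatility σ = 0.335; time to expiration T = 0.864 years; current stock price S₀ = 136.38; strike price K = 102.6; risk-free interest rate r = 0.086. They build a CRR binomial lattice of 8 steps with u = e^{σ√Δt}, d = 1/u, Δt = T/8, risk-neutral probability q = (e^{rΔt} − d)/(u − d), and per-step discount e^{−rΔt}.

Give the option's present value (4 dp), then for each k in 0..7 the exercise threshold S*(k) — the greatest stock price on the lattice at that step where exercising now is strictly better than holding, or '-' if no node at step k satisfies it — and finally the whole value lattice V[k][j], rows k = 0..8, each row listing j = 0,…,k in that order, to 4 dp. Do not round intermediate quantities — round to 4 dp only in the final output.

price = 2.3188
boundary = - - - - - 78.6481 70.4492 78.6481
tree:
2.3188
3.9171 0.8544
6.4681 1.5837 0.1826
10.3874 2.8913 0.3799 0.0000
16.1163 5.1762 0.7903 0.0000 0.0000
23.9519 9.0234 1.6440 0.0000 0.0000 0.0000
32.1508 15.1424 3.4198 0.0000 0.0000 0.0000 0.0000
39.4950 23.9519 7.1140 0.0000 0.0000 0.0000 0.0000 0.0000
46.0736 32.1508 14.7987 0.0000 0.0000 0.0000 0.0000 0.0000 0.0000

Δt=0.10800, u=1.11638, d=0.89575, q=0.51480, disc=e^(-rΔt)=0.99076
k=8 terminal: V=max(K-S,0) → 46.0736 32.1508 14.7987 0.0000 0.0000 0.0000 0.0000 0.0000 0.0000
k=7: j=0 S=63.1050 intr=39.4950 cont=38.5465 V=39.4950[EX]; j=1 S=78.6481 intr=23.9519 cont=23.0033 V=23.9519[EX]; j=2 S=98.0197 intr=4.5803 cont=7.1140 V=7.1140[hold]; j=3 S=122.1626 intr=0.0000 cont=0.0000 V=0.0000[hold]; j=4 S=152.2520 intr=0.0000 cont=0.0000 V=0.0000[hold]; j=5 S=189.7527 intr=0.0000 cont=0.0000 V=0.0000[hold]; j=6 S=236.4901 intr=0.0000 cont=0.0000 V=0.0000[hold]; j=7 S=294.7392 intr=0.0000 cont=0.0000 V=0.0000[hold]  S*(7)=78.6481
k=6: j=0 S=70.4492 intr=32.1508 cont=31.2023 V=32.1508[EX]; j=1 S=87.8013 intr=14.7987 cont=15.1424 V=15.1424[hold]; j=2 S=109.4273 intr=0.0000 cont=3.4198 V=3.4198[hold]; j=3 S=136.3800 intr=0.0000 cont=0.0000 V=0.0000[hold]; j=4 S=169.9713 intr=0.0000 cont=0.0000 V=0.0000[hold]; j=5 S=211.8364 intr=0.0000 cont=0.0000 V=0.0000[hold]; j=6 S=264.0130 intr=0.0000 cont=0.0000 V=0.0000[hold]  S*(6)=70.4492
k=5: j=0 S=78.6481 intr=23.9519 cont=23.1786 V=23.9519[EX]; j=1 S=98.0197 intr=4.5803 cont=9.0234 V=9.0234[hold]; j=2 S=122.1626 intr=0.0000 cont=1.6440 V=1.6440[hold]; j=3 S=152.2520 intr=0.0000 cont=0.0000 V=0.0000[hold]; j=4 S=189.7527 intr=0.0000 cont=0.0000 V=0.0000[hold]; j=5 S=236.4901 intr=0.0000 cont=0.0000 V=0.0000[hold]  S*(5)=78.6481
k=4: j=0 S=87.8013 intr=14.7987 cont=16.1163 V=16.1163[hold]; j=1 S=109.4273 intr=0.0000 cont=5.1762 V=5.1762[hold]; j=2 S=136.3800 intr=0.0000 cont=0.7903 V=0.7903[hold]; j=3 S=169.9713 intr=0.0000 cont=0.0000 V=0.0000[hold]; j=4 S=211.8364 intr=0.0000 cont=0.0000 V=0.0000[hold]  S*(4)=-
k=3: j=0 S=98.0197 intr=4.5803 cont=10.3874 V=10.3874[hold]; j=1 S=122.1626 intr=0.0000 cont=2.8913 V=2.8913[hold]; j=2 S=152.2520 intr=0.0000 cont=0.3799 V=0.3799[hold]; j=3 S=189.7527 intr=0.0000 cont=0.0000 V=0.0000[hold]  S*(3)=-
k=2: j=0 S=109.4273 intr=0.0000 cont=6.4681 V=6.4681[hold]; j=1 S=136.3800 intr=0.0000 cont=1.5837 V=1.5837[hold]; j=2 S=169.9713 intr=0.0000 cont=0.1826 V=0.1826[hold]  S*(2)=-
k=1: j=0 S=122.1626 intr=0.0000 cont=3.9171 V=3.9171[hold]; j=1 S=152.2520 intr=0.0000 cont=0.8544 V=0.8544[hold]  S*(1)=-
k=0: j=0 S=136.3800 intr=0.0000 cont=2.3188 V=2.3188[hold]  S*(0)=-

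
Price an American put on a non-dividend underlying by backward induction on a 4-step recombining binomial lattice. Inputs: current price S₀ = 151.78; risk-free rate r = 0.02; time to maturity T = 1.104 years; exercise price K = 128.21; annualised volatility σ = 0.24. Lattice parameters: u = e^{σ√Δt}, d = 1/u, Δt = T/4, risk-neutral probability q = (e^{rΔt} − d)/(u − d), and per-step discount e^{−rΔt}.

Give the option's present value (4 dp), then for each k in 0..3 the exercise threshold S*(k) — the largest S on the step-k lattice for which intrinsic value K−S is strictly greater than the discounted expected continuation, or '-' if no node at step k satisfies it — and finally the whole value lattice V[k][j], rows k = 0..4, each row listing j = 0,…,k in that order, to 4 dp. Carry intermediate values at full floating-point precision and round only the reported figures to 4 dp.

price = 5.1079
boundary = - - - 103.9776
tree:
5.1079
8.7939 1.3354
14.8165 2.6351 0.0000
24.2324 5.1996 0.0000 0.0000
36.5497 10.2600 0.0000 0.0000 0.0000

params: Δt=0.27600 u=1.13438 d=0.88154 q=0.49041 e^(-rΔt)=0.99450
t_4 payoffs: 36.5497 10.2600 0.0000 0.0000 0.0000
t_3: node(3,0) S=103.9776 payoff=24.2324 vs cont=23.5267 → 24.2324 [stop]  node(3,1) S=133.8000 payoff=0.0000 vs cont=5.1996 → 5.1996 [wait]  node(3,2) S=172.1761 payoff=0.0000 vs cont=0.0000 → 0.0000 [wait]  node(3,3) S=221.5591 payoff=0.0000 vs cont=0.0000 → 0.0000 [wait]  ⇒ S*(3)=103.9776
t_2: node(2,0) S=117.9500 payoff=10.2600 vs cont=14.8165 → 14.8165 [wait]  node(2,1) S=151.7800 payoff=0.0000 vs cont=2.6351 → 2.6351 [wait]  node(2,2) S=195.3130 payoff=0.0000 vs cont=0.0000 → 0.0000 [wait]  ⇒ S*(2)=-
t_1: node(1,0) S=133.8000 payoff=0.0000 vs cont=8.7939 → 8.7939 [wait]  node(1,1) S=172.1761 payoff=0.0000 vs cont=1.3354 → 1.3354 [wait]  ⇒ S*(1)=-
t_0: node(0,0) S=151.7800 payoff=0.0000 vs cont=5.1079 → 5.1079 [wait]  ⇒ S*(0)=-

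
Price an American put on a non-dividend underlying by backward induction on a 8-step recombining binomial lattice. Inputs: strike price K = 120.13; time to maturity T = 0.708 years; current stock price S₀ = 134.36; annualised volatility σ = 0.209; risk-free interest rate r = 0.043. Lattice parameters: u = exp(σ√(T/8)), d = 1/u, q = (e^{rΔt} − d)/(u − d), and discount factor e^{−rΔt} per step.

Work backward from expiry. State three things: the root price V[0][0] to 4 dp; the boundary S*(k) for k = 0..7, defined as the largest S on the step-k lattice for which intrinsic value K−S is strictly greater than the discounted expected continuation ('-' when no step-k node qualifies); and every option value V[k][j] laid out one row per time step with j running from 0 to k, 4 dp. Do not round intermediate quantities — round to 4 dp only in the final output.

Δt=0.08850  u=1.06415  d=0.93972  q=0.51510  discount=0.99620
step 8 (expiry): payoffs max(K−S,0) = 38.4246 27.6057 15.3543 1.4807 0.0000 0.0000 0.0000 0.0000 0.0000
step 7: (k=7,j=0): S=86.9467, (K−S)⁺=33.1833, hold=32.7270 ⇒ V=33.1833 exercise | (k=7,j=1): S=98.4596, (K−S)⁺=21.6704, hold=21.2141 ⇒ V=21.6704 exercise | (k=7,j=2): S=111.4969, (K−S)⁺=8.6331, hold=8.1768 ⇒ V=8.6331 exercise | (k=7,j=3): S=126.2605, (K−S)⁺=0.0000, hold=0.7153 ⇒ V=0.7153 continue | (k=7,j=4): S=142.9790, (K−S)⁺=0.0000, hold=0.0000 ⇒ V=0.0000 continue | (k=7,j=5): S=161.9113, (K−S)⁺=0.0000, hold=0.0000 ⇒ V=0.0000 continue | (k=7,j=6): S=183.3504, (K−S)⁺=0.0000, hold=0.0000 ⇒ V=0.0000 continue | (k=7,j=7): S=207.6284, (K−S)⁺=0.0000, hold=0.0000 ⇒ V=0.0000 continue  boundary S*=111.4969
step 6: (k=6,j=0): S=92.5243, (K−S)⁺=27.6057, hold=27.1494 ⇒ V=27.6057 exercise | (k=6,j=1): S=104.7757, (K−S)⁺=15.3543, hold=14.8980 ⇒ V=15.3543 exercise | (k=6,j=2): S=118.6493, (K−S)⁺=1.4807, hold=4.5373 ⇒ V=4.5373 continue | (k=6,j=3): S=134.3600, (K−S)⁺=0.0000, hold=0.3455 ⇒ V=0.3455 continue | (k=6,j=4): S=152.1510, (K−S)⁺=0.0000, hold=0.0000 ⇒ V=0.0000 continue | (k=6,j=5): S=172.2977, (K−S)⁺=0.0000, hold=0.0000 ⇒ V=0.0000 continue | (k=6,j=6): S=195.1122, (K−S)⁺=0.0000, hold=0.0000 ⇒ V=0.0000 continue  boundary S*=104.7757
step 5: (k=5,j=0): S=98.4596, (K−S)⁺=21.6704, hold=21.2141 ⇒ V=21.6704 exercise | (k=5,j=1): S=111.4969, (K−S)⁺=8.6331, hold=9.7453 ⇒ V=9.7453 continue | (k=5,j=2): S=126.2605, (K−S)⁺=0.0000, hold=2.3691 ⇒ V=2.3691 continue | (k=5,j=3): S=142.9790, (K−S)⁺=0.0000, hold=0.1669 ⇒ V=0.1669 continue | (k=5,j=4): S=161.9113, (K−S)⁺=0.0000, hold=0.0000 ⇒ V=0.0000 continue | (k=5,j=5): S=183.3504, (K−S)⁺=0.0000, hold=0.0000 ⇒ V=0.0000 continue  boundary S*=98.4596
step 4: (k=4,j=0): S=104.7757, (K−S)⁺=15.3543, hold=15.4688 ⇒ V=15.4688 continue | (k=4,j=1): S=118.6493, (K−S)⁺=1.4807, hold=5.9232 ⇒ V=5.9232 continue | (k=4,j=2): S=134.3600, (K−S)⁺=0.0000, hold=1.2300 ⇒ V=1.2300 continue | (k=4,j=3): S=152.1510, (K−S)⁺=0.0000, hold=0.0806 ⇒ V=0.0806 continue | (k=4,j=4): S=172.2977, (K−S)⁺=0.0000, hold=0.0000 ⇒ V=0.0000 continue  boundary S*=-
step 3: (k=3,j=0): S=111.4969, (K−S)⁺=8.6331, hold=10.5117 ⇒ V=10.5117 continue | (k=3,j=1): S=126.2605, (K−S)⁺=0.0000, hold=3.4924 ⇒ V=3.4924 continue | (k=3,j=2): S=142.9790, (K−S)⁺=0.0000, hold=0.6355 ⇒ V=0.6355 continue | (k=3,j=3): S=161.9113, (K−S)⁺=0.0000, hold=0.0389 ⇒ V=0.0389 continue  boundary S*=-
step 2: (k=2,j=0): S=118.6493, (K−S)⁺=1.4807, hold=6.8699 ⇒ V=6.8699 continue | (k=2,j=1): S=134.3600, (K−S)⁺=0.0000, hold=2.0132 ⇒ V=2.0132 continue | (k=2,j=2): S=152.1510, (K−S)⁺=0.0000, hold=0.3270 ⇒ V=0.3270 continue  boundary S*=-
step 1: (k=1,j=0): S=126.2605, (K−S)⁺=0.0000, hold=4.3516 ⇒ V=4.3516 continue | (k=1,j=1): S=142.9790, (K−S)⁺=0.0000, hold=1.1403 ⇒ V=1.1403 continue  boundary S*=-
step 0: (k=0,j=0): S=134.3600, (K−S)⁺=0.0000, hold=2.6872 ⇒ V=2.6872 continue  boundary S*=-

price = 2.6872
boundary = - - - - - 98.4596 104.7757 111.4969
tree:
2.6872
4.3516 1.1403
6.8699 2.0132 0.3270
10.5117 3.4924 0.6355 0.0389
15.4688 5.9232 1.2300 0.0806 0.0000
21.6704 9.7453 2.3691 0.1669 0.0000 0.0000
27.6057 15.3543 4.5373 0.3455 0.0000 0.0000 0.0000
33.1833 21.6704 8.6331 0.7153 0.0000 0.0000 0.0000 0.0000
38.4246 27.6057 15.3543 1.4807 0.0000 0.0000 0.0000 0.0000 0.0000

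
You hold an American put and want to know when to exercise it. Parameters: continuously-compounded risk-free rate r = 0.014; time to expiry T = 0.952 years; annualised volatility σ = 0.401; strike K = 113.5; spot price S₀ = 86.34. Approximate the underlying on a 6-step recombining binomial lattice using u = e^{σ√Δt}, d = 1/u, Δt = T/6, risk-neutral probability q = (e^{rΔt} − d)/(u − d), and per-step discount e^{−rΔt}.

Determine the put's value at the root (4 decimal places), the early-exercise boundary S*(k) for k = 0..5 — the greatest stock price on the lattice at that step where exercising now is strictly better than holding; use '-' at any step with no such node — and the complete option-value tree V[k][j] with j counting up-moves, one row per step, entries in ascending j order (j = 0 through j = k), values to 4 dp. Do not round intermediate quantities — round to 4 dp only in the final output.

Δt=0.15867, u=1.17319, d=0.85237, q=0.46708, disc=e^(-rΔt)=0.99778
k=6 terminal: V=max(K-S,0) → 80.3875 67.9244 50.7705 27.1600 0.0000 0.0000 0.0000
k=5: j=0 S=38.8474 intr=74.6526 cont=74.4007 V=74.6526[EX]; j=1 S=53.4690 intr=60.0310 cont=59.7792 V=60.0310[EX]; j=2 S=73.5939 intr=39.9061 cont=39.6542 V=39.9061[EX]; j=3 S=101.2936 intr=12.2064 cont=14.4419 V=14.4419[hold]; j=4 S=139.4190 intr=0.0000 cont=0.0000 V=0.0000[hold]; j=5 S=191.8942 intr=0.0000 cont=0.0000 V=0.0000[hold]  S*(5)=73.5939
k=4: j=0 S=45.5756 intr=67.9244 cont=67.6726 V=67.9244[EX]; j=1 S=62.7295 intr=50.7705 cont=50.5186 V=50.7705[EX]; j=2 S=86.3400 intr=27.1600 cont=27.9500 V=27.9500[hold]; j=3 S=118.8371 intr=0.0000 cont=7.6792 V=7.6792[hold]; j=4 S=163.5656 intr=0.0000 cont=0.0000 V=0.0000[hold]  S*(4)=62.7295
k=3: j=0 S=53.4690 intr=60.0310 cont=59.7792 V=60.0310[EX]; j=1 S=73.5939 intr=39.9061 cont=40.0224 V=40.0224[hold]; j=2 S=101.2936 intr=12.2064 cont=18.4409 V=18.4409[hold]; j=3 S=139.4190 intr=0.0000 cont=4.0833 V=4.0833[hold]  S*(3)=53.4690
k=2: j=0 S=62.7295 intr=50.7705 cont=50.5728 V=50.7705[EX]; j=1 S=86.3400 intr=27.1600 cont=29.8756 V=29.8756[hold]; j=2 S=118.8371 intr=0.0000 cont=11.7086 V=11.7086[hold]  S*(2)=62.7295
k=1: j=0 S=73.5939 intr=39.9061 cont=40.9198 V=40.9198[hold]; j=1 S=101.2936 intr=12.2064 cont=21.3426 V=21.3426[hold]  S*(1)=-
k=0: j=0 S=86.3400 intr=27.1600 cont=31.7051 V=31.7051[hold]  S*(0)=-

price = 31.7051
boundary = - - 62.7295 53.4690 62.7295 73.5939
tree:
31.7051
40.9198 21.3426
50.7705 29.8756 11.7086
60.0310 40.0224 18.4409 4.0833
67.9244 50.7705 27.9500 7.6792 0.0000
74.6526 60.0310 39.9061 14.4419 0.0000 0.0000
80.3875 67.9244 50.7705 27.1600 0.0000 0.0000 0.0000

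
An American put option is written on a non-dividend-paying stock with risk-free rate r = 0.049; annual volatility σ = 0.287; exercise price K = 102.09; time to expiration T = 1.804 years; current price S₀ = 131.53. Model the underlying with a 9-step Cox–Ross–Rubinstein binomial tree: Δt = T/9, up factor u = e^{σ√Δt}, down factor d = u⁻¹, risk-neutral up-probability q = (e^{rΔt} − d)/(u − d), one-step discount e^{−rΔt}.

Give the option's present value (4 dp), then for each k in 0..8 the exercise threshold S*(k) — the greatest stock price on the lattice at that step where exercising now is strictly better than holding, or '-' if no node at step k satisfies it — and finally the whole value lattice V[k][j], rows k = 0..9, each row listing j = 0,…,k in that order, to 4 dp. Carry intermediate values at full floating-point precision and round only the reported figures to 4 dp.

price = 4.8534
boundary = - - - - - 69.1841 78.6701 69.1841 78.6701
tree:
4.8534
7.5435 2.3241
11.4368 3.8929 0.8392
16.8461 6.3836 1.5394 0.1726
23.9973 10.1991 2.7864 0.3531 0.0000
32.9059 15.7757 4.9584 0.7221 0.0000 0.0000
41.2481 23.4199 8.6270 1.4768 0.0000 0.0000 0.0000
48.5845 32.9059 14.5475 3.0202 0.0000 0.0000 0.0000 0.0000
55.0362 41.2481 23.4199 6.1770 0.0000 0.0000 0.0000 0.0000 0.0000
60.7099 48.5845 32.9059 12.6331 0.0000 0.0000 0.0000 0.0000 0.0000 0.0000

Δt=0.20044, u=1.13711, d=0.87942, q=0.50622, disc=e^(-rΔt)=0.99023
k=9 terminal: V=max(K-S,0) → 60.7099 48.5845 32.9059 12.6331 0.0000 0.0000 0.0000 0.0000 0.0000 0.0000
k=8: j=0 S=47.0538 intr=55.0362 cont=54.0384 V=55.0362[EX]; j=1 S=60.8419 intr=41.2481 cont=40.2503 V=41.2481[EX]; j=2 S=78.6701 intr=23.4199 cont=22.4221 V=23.4199[EX]; j=3 S=101.7226 intr=0.3674 cont=6.1770 V=6.1770[hold]; j=4 S=131.5300 intr=0.0000 cont=0.0000 V=0.0000[hold]; j=5 S=170.0718 intr=0.0000 cont=0.0000 V=0.0000[hold]; j=6 S=219.9073 intr=0.0000 cont=0.0000 V=0.0000[hold]; j=7 S=284.3460 intr=0.0000 cont=0.0000 V=0.0000[hold]; j=8 S=367.6670 intr=0.0000 cont=0.0000 V=0.0000[hold]  S*(8)=78.6701
k=7: j=0 S=53.5055 intr=48.5845 cont=47.5867 V=48.5845[EX]; j=1 S=69.1841 intr=32.9059 cont=31.9081 V=32.9059[EX]; j=2 S=89.4569 intr=12.6331 cont=14.5475 V=14.5475[hold]; j=3 S=115.6701 intr=0.0000 cont=3.0202 V=3.0202[hold]; j=4 S=149.5645 intr=0.0000 cont=0.0000 V=0.0000[hold]; j=5 S=193.3909 intr=0.0000 cont=0.0000 V=0.0000[hold]; j=6 S=250.0596 intr=0.0000 cont=0.0000 V=0.0000[hold]; j=7 S=323.3337 intr=0.0000 cont=0.0000 V=0.0000[hold]  S*(7)=69.1841
k=6: j=0 S=60.8419 intr=41.2481 cont=40.2503 V=41.2481[EX]; j=1 S=78.6701 intr=23.4199 cont=23.3817 V=23.4199[EX]; j=2 S=101.7226 intr=0.3674 cont=8.6270 V=8.6270[hold]; j=3 S=131.5300 intr=0.0000 cont=1.4768 V=1.4768[hold]; j=4 S=170.0718 intr=0.0000 cont=0.0000 V=0.0000[hold]; j=5 S=219.9073 intr=0.0000 cont=0.0000 V=0.0000[hold]; j=6 S=284.3460 intr=0.0000 cont=0.0000 V=0.0000[hold]  S*(6)=78.6701
k=5: j=0 S=69.1841 intr=32.9059 cont=31.9081 V=32.9059[EX]; j=1 S=89.4569 intr=12.6331 cont=15.7757 V=15.7757[hold]; j=2 S=115.6701 intr=0.0000 cont=4.9584 V=4.9584[hold]; j=3 S=149.5645 intr=0.0000 cont=0.7221 V=0.7221[hold]; j=4 S=193.3909 intr=0.0000 cont=0.0000 V=0.0000[hold]; j=5 S=250.0596 intr=0.0000 cont=0.0000 V=0.0000[hold]  S*(5)=69.1841
k=4: j=0 S=78.6701 intr=23.4199 cont=23.9973 V=23.9973[hold]; j=1 S=101.7226 intr=0.3674 cont=10.1991 V=10.1991[hold]; j=2 S=131.5300 intr=0.0000 cont=2.7864 V=2.7864[hold]; j=3 S=170.0718 intr=0.0000 cont=0.3531 V=0.3531[hold]; j=4 S=219.9073 intr=0.0000 cont=0.0000 V=0.0000[hold]  S*(4)=-
k=3: j=0 S=89.4569 intr=12.6331 cont=16.8461 V=16.8461[hold]; j=1 S=115.6701 intr=0.0000 cont=6.3836 V=6.3836[hold]; j=2 S=149.5645 intr=0.0000 cont=1.5394 V=1.5394[hold]; j=3 S=193.3909 intr=0.0000 cont=0.1726 V=0.1726[hold]  S*(3)=-
k=2: j=0 S=101.7226 intr=0.3674 cont=11.4368 V=11.4368[hold]; j=1 S=131.5300 intr=0.0000 cont=3.8929 V=3.8929[hold]; j=2 S=170.0718 intr=0.0000 cont=0.8392 V=0.8392[hold]  S*(2)=-
k=1: j=0 S=115.6701 intr=0.0000 cont=7.5435 V=7.5435[hold]; j=1 S=149.5645 intr=0.0000 cont=2.3241 V=2.3241[hold]  S*(1)=-
k=0: j=0 S=131.5300 intr=0.0000 cont=4.8534 V=4.8534[hold]  S*(0)=-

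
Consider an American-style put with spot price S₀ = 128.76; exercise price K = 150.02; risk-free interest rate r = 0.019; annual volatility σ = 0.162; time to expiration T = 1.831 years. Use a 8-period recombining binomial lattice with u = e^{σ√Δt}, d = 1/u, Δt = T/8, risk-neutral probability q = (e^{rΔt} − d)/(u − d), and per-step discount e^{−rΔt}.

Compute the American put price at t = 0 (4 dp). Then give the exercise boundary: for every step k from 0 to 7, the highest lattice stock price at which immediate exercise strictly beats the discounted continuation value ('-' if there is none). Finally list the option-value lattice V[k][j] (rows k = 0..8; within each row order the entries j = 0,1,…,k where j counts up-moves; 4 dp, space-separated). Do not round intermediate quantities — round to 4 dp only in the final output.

price = 23.0610
boundary = - 119.1577 110.2715 119.1577 110.2715 119.1577 128.7600 139.1361
tree:
23.0610
30.8623 15.7248
39.7485 22.4617 9.3537
47.9720 30.8623 14.5416 4.4238
55.5822 39.7485 21.7294 7.7248 1.2738
62.6249 47.9720 30.8623 13.0958 2.6041 0.0000
69.1424 55.5822 39.7485 21.2600 5.3238 0.0000 0.0000
75.1739 62.6249 47.9720 30.8623 10.8839 0.0000 0.0000 0.0000
80.7555 69.1424 55.5822 39.7485 21.2600 0.0000 0.0000 0.0000 0.0000

Δt=0.22887  u=1.08058  d=0.92542  q=0.50872  discount=0.99566
step 8 (expiry): payoffs max(K−S,0) = 80.7555 69.1424 55.5822 39.7485 21.2600 0.0000 0.0000 0.0000 0.0000
step 7: (k=7,j=0): S=74.8461, (K−S)⁺=75.1739, hold=74.5229 ⇒ V=75.1739 exercise | (k=7,j=1): S=87.3951, (K−S)⁺=62.6249, hold=61.9739 ⇒ V=62.6249 exercise | (k=7,j=2): S=102.0480, (K−S)⁺=47.9720, hold=47.3210 ⇒ V=47.9720 exercise | (k=7,j=3): S=119.1577, (K−S)⁺=30.8623, hold=30.2113 ⇒ V=30.8623 exercise | (k=7,j=4): S=139.1361, (K−S)⁺=10.8839, hold=10.3993 ⇒ V=10.8839 exercise | (k=7,j=5): S=162.4641, (K−S)⁺=0.0000, hold=0.0000 ⇒ V=0.0000 continue | (k=7,j=6): S=189.7033, (K−S)⁺=0.0000, hold=0.0000 ⇒ V=0.0000 continue | (k=7,j=7): S=221.5096, (K−S)⁺=0.0000, hold=0.0000 ⇒ V=0.0000 continue  boundary S*=139.1361
step 6: (k=6,j=0): S=80.8776, (K−S)⁺=69.1424, hold=68.4914 ⇒ V=69.1424 exercise | (k=6,j=1): S=94.4378, (K−S)⁺=55.5822, hold=54.9312 ⇒ V=55.5822 exercise | (k=6,j=2): S=110.2715, (K−S)⁺=39.7485, hold=39.0975 ⇒ V=39.7485 exercise | (k=6,j=3): S=128.7600, (K−S)⁺=21.2600, hold=20.6090 ⇒ V=21.2600 exercise | (k=6,j=4): S=150.3483, (K−S)⁺=0.0000, hold=5.3238 ⇒ V=5.3238 continue | (k=6,j=5): S=175.5562, (K−S)⁺=0.0000, hold=0.0000 ⇒ V=0.0000 continue | (k=6,j=6): S=204.9905, (K−S)⁺=0.0000, hold=0.0000 ⇒ V=0.0000 continue  boundary S*=128.7600
step 5: (k=5,j=0): S=87.3951, (K−S)⁺=62.6249, hold=61.9739 ⇒ V=62.6249 exercise | (k=5,j=1): S=102.0480, (K−S)⁺=47.9720, hold=47.3210 ⇒ V=47.9720 exercise | (k=5,j=2): S=119.1577, (K−S)⁺=30.8623, hold=30.2113 ⇒ V=30.8623 exercise | (k=5,j=3): S=139.1361, (K−S)⁺=10.8839, hold=13.0958 ⇒ V=13.0958 continue | (k=5,j=4): S=162.4641, (K−S)⁺=0.0000, hold=2.6041 ⇒ V=2.6041 continue | (k=5,j=5): S=189.7033, (K−S)⁺=0.0000, hold=0.0000 ⇒ V=0.0000 continue  boundary S*=119.1577
step 4: (k=4,j=0): S=94.4378, (K−S)⁺=55.5822, hold=54.9312 ⇒ V=55.5822 exercise | (k=4,j=1): S=110.2715, (K−S)⁺=39.7485, hold=39.0975 ⇒ V=39.7485 exercise | (k=4,j=2): S=128.7600, (K−S)⁺=21.2600, hold=21.7294 ⇒ V=21.7294 continue | (k=4,j=3): S=150.3483, (K−S)⁺=0.0000, hold=7.7248 ⇒ V=7.7248 continue | (k=4,j=4): S=175.5562, (K−S)⁺=0.0000, hold=1.2738 ⇒ V=1.2738 continue  boundary S*=110.2715
step 3: (k=3,j=0): S=102.0480, (K−S)⁺=47.9720, hold=47.3210 ⇒ V=47.9720 exercise | (k=3,j=1): S=119.1577, (K−S)⁺=30.8623, hold=30.4491 ⇒ V=30.8623 exercise | (k=3,j=2): S=139.1361, (K−S)⁺=10.8839, hold=14.5416 ⇒ V=14.5416 continue | (k=3,j=3): S=162.4641, (K−S)⁺=0.0000, hold=4.4238 ⇒ V=4.4238 continue  boundary S*=119.1577
step 2: (k=2,j=0): S=110.2715, (K−S)⁺=39.7485, hold=39.0975 ⇒ V=39.7485 exercise | (k=2,j=1): S=128.7600, (K−S)⁺=21.2600, hold=22.4617 ⇒ V=22.4617 continue | (k=2,j=2): S=150.3483, (K−S)⁺=0.0000, hold=9.3537 ⇒ V=9.3537 continue  boundary S*=110.2715
step 1: (k=1,j=0): S=119.1577, (K−S)⁺=30.8623, hold=30.8200 ⇒ V=30.8623 exercise | (k=1,j=1): S=139.1361, (K−S)⁺=10.8839, hold=15.7248 ⇒ V=15.7248 continue  boundary S*=119.1577
step 0: (k=0,j=0): S=128.7600, (K−S)⁺=21.2600, hold=23.0610 ⇒ V=23.0610 continue  boundary S*=-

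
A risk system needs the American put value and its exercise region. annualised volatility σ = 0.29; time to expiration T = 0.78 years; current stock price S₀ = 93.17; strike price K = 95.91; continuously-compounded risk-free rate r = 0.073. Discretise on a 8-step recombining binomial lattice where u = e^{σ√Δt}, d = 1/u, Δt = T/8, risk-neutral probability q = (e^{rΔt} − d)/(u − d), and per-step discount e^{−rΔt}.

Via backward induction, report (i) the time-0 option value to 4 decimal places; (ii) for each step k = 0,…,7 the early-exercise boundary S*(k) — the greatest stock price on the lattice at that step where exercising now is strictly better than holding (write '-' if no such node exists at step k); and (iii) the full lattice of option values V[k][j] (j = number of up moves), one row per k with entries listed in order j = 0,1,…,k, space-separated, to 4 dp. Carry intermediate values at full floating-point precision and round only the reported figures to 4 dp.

price = 8.9123
boundary = - - - 71.0063 77.7362 71.0063 77.7362 85.1039
tree:
8.9123
12.9927 5.2199
18.3280 8.1832 2.5210
24.9037 12.4322 4.3229 0.8708
31.0510 18.1738 7.2350 1.6595 0.1452
36.6661 24.9037 11.7264 3.1351 0.3027 0.0000
41.7950 31.0510 18.1738 5.8594 0.6308 0.0000 0.0000
46.4800 36.6661 24.9037 10.8061 1.3147 0.0000 0.0000 0.0000
50.7593 41.7950 31.0510 18.1738 2.7400 0.0000 0.0000 0.0000 0.0000

Δt=0.09750, u=1.09478, d=0.91343, q=0.51676, disc=e^(-rΔt)=0.99291
k=8 terminal: V=max(K-S,0) → 50.7593 41.7950 31.0510 18.1738 2.7400 0.0000 0.0000 0.0000 0.0000
k=7: j=0 S=49.4300 intr=46.4800 cont=45.7997 V=46.4800[EX]; j=1 S=59.2439 intr=36.6661 cont=35.9858 V=36.6661[EX]; j=2 S=71.0063 intr=24.9037 cont=24.2235 V=24.9037[EX]; j=3 S=85.1039 intr=10.8061 cont=10.1258 V=10.8061[EX]; j=4 S=102.0006 intr=0.0000 cont=1.3147 V=1.3147[hold]; j=5 S=122.2518 intr=0.0000 cont=0.0000 V=0.0000[hold]; j=6 S=146.5238 intr=0.0000 cont=0.0000 V=0.0000[hold]; j=7 S=175.6148 intr=0.0000 cont=0.0000 V=0.0000[hold]  S*(7)=85.1039
k=6: j=0 S=54.1150 intr=41.7950 cont=41.1148 V=41.7950[EX]; j=1 S=64.8590 intr=31.0510 cont=30.3708 V=31.0510[EX]; j=2 S=77.7362 intr=18.1738 cont=17.4936 V=18.1738[EX]; j=3 S=93.1700 intr=2.7400 cont=5.8594 V=5.8594[hold]; j=4 S=111.6681 intr=0.0000 cont=0.6308 V=0.6308[hold]; j=5 S=133.8387 intr=0.0000 cont=0.0000 V=0.0000[hold]; j=6 S=160.4112 intr=0.0000 cont=0.0000 V=0.0000[hold]  S*(6)=77.7362
k=5: j=0 S=59.2439 intr=36.6661 cont=35.9858 V=36.6661[EX]; j=1 S=71.0063 intr=24.9037 cont=24.2235 V=24.9037[EX]; j=2 S=85.1039 intr=10.8061 cont=11.7264 V=11.7264[hold]; j=3 S=102.0006 intr=0.0000 cont=3.1351 V=3.1351[hold]; j=4 S=122.2518 intr=0.0000 cont=0.3027 V=0.3027[hold]; j=5 S=146.5238 intr=0.0000 cont=0.0000 V=0.0000[hold]  S*(5)=71.0063
k=4: j=0 S=64.8590 intr=31.0510 cont=30.3708 V=31.0510[EX]; j=1 S=77.7362 intr=18.1738 cont=17.9658 V=18.1738[EX]; j=2 S=93.1700 intr=2.7400 cont=7.2350 V=7.2350[hold]; j=3 S=111.6681 intr=0.0000 cont=1.6595 V=1.6595[hold]; j=4 S=133.8387 intr=0.0000 cont=0.1452 V=0.1452[hold]  S*(4)=77.7362
k=3: j=0 S=71.0063 intr=24.9037 cont=24.2235 V=24.9037[EX]; j=1 S=85.1039 intr=10.8061 cont=12.4322 V=12.4322[hold]; j=2 S=102.0006 intr=0.0000 cont=4.3229 V=4.3229[hold]; j=3 S=122.2518 intr=0.0000 cont=0.8708 V=0.8708[hold]  S*(3)=71.0063
k=2: j=0 S=77.7362 intr=18.1738 cont=18.3280 V=18.3280[hold]; j=1 S=93.1700 intr=2.7400 cont=8.1832 V=8.1832[hold]; j=2 S=111.6681 intr=0.0000 cont=2.5210 V=2.5210[hold]  S*(2)=-
k=1: j=0 S=85.1039 intr=10.8061 cont=12.9927 V=12.9927[hold]; j=1 S=102.0006 intr=0.0000 cont=5.2199 V=5.2199[hold]  S*(1)=-
k=0: j=0 S=93.1700 intr=2.7400 cont=8.9123 V=8.9123[hold]  S*(0)=-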